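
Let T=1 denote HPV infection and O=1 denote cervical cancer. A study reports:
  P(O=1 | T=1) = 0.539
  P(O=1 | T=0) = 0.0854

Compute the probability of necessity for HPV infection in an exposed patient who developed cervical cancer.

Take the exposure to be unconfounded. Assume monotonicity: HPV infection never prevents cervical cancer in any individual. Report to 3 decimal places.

PN ≈ 0.842

Let p₁ = 0.539, p₀ = 0.0854.
Under exogeneity and monotonicity, PN = (p₁ − p₀) / p₁.
PN = (0.539 − 0.0854) / 0.539 = 0.4536 / 0.539 ≈ 0.8416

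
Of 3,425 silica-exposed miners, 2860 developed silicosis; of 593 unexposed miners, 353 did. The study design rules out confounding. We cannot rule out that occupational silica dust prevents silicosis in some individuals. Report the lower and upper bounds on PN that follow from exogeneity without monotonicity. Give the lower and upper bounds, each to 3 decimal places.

p₁ = P(outcome | exposed) = 2860/3425 = 0.83504
p₀ = P(outcome | unexposed) = 353/593 = 0.59528
Under exogeneity alone the bounds on PN are max{0,(p₁−p₀)/p₁} ≤ PN ≤ min{1,(1−p₀)/p₁}.
  lower = (p₁ − p₀)/p₁ = 0.23976 / 0.83504 ≈ 0.2871
  upper = min{1, (1 − p₀)/p₁} = 0.40472 / 0.83504 ≈ 0.4847

0.287 ≤ PN ≤ 0.485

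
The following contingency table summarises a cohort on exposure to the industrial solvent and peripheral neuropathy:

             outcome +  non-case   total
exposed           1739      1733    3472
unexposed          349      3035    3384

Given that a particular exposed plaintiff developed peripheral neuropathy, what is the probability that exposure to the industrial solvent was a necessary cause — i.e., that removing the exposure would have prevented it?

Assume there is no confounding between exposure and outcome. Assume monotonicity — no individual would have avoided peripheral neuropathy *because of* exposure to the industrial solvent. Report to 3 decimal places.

PN ≈ 0.794

p₁ = P(outcome | exposed) = 1739/3472 = 0.50086
p₀ = P(outcome | unexposed) = 349/3384 = 0.10313
Under exogeneity and monotonicity, PN = (p₁ − p₀)/p₁.
PN = (0.50086 − 0.10313) / 0.50086 ≈ 0.7941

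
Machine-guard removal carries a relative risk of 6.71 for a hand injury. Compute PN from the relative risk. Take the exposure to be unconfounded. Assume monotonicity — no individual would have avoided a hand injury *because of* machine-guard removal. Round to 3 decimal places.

Under exogeneity and monotonicity, PN = (RR − 1) / RR = 1 − 1/RR.
PN = (6.71 − 1) / 6.71 = 5.71 / 6.71 ≈ 0.8510

PN ≈ 0.851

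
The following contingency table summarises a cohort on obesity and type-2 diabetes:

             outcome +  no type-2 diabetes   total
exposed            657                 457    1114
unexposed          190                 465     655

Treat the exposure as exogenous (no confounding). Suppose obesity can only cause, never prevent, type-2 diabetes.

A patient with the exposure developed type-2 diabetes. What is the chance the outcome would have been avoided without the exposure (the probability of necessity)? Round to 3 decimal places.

PN ≈ 0.508

p₁ = P(outcome | exposed) = 657/1114 = 0.58977
p₀ = P(outcome | unexposed) = 190/655 = 0.29008
Under exogeneity and monotonicity, PN = (p₁ − p₀) / p₁.
PN = (0.58977 − 0.29008) / 0.58977 = 0.29969 / 0.58977 ≈ 0.5082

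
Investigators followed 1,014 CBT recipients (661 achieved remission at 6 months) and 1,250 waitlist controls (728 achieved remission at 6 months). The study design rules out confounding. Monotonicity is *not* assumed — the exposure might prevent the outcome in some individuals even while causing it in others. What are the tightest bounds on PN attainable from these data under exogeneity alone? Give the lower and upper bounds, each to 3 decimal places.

p₁ = P(outcome | exposed) = 661/1014 = 0.65187
p₀ = P(outcome | unexposed) = 728/1250 = 0.5824
Under exogeneity alone the bounds on PN are max{0,(p₁−p₀)/p₁} ≤ PN ≤ min{1,(1−p₀)/p₁}.
  lower = (p₁ − p₀)/p₁ = 0.069474 / 0.65187 ≈ 0.1066
  upper = min{1, (1 − p₀)/p₁} = 0.4176 / 0.65187 ≈ 0.6406

0.107 ≤ PN ≤ 0.641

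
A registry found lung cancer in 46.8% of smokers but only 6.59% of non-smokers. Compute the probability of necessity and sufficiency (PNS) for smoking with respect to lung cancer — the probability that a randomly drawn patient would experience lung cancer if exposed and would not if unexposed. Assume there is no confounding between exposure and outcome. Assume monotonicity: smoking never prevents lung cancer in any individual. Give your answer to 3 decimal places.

PNS ≈ 0.402

p₁ = 0.468, p₀ = 0.0659.
Under exogeneity and monotonicity, PNS = p₁ − p₀.
PNS = 0.468 − 0.0659 = 0.4021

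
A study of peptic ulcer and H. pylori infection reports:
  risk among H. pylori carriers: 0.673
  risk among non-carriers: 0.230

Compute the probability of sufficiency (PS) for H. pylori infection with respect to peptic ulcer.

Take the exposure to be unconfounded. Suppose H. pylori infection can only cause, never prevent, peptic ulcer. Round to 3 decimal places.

Let p₁ = 0.673, p₀ = 0.23.
Under exogeneity and monotonicity, PS = (p₁ − p₀) / (1 − p₀).
PS = (0.673 − 0.23) / (1 − 0.23) = 0.443 / 0.77 ≈ 0.5753

PS ≈ 0.575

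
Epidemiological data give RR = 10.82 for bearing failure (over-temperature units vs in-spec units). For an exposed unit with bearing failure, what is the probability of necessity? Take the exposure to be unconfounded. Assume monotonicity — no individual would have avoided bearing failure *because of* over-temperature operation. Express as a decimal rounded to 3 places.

Under exogeneity and monotonicity, PN = (RR − 1) / RR = 1 − 1/RR.
PN = (10.82 − 1) / 10.82 = 9.82 / 10.82 ≈ 0.9076

PN ≈ 0.908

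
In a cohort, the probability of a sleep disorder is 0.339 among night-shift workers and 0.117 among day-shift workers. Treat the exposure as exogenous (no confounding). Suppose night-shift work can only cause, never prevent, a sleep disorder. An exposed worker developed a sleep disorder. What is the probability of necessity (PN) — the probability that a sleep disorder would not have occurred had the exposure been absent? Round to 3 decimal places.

PN ≈ 0.655

Let p₁ = 0.339, p₀ = 0.117.
Under exogeneity and monotonicity, PN = (p₁ − p₀) / p₁.
PN = (0.339 − 0.117) / 0.339 = 0.222 / 0.339 ≈ 0.6549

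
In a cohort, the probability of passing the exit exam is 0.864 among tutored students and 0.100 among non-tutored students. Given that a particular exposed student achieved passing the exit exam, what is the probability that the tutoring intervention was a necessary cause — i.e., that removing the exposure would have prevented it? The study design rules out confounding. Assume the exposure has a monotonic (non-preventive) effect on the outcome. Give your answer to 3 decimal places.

Let p₁ = 0.864, p₀ = 0.1.
Under exogeneity and monotonicity, PN = (p₁ − p₀) / p₁.
PN = (0.864 − 0.1) / 0.864 = 0.764 / 0.864 ≈ 0.8843

PN ≈ 0.884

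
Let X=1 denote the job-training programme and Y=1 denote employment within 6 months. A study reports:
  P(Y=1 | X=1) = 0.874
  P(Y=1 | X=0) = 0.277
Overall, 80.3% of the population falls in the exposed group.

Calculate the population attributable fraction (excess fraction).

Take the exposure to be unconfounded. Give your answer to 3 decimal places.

PAF ≈ 0.634

Let p₁ = 0.874, p₀ = 0.277.
Overall risk P(Y=1) = π·p₁ + (1−π)·p₀ = 0.803×0.874 + 0.197×0.277 = 0.75639.
Under exogeneity, PAF = [P(Y=1) − p₀] / P(Y=1).
PAF = (0.75639 − 0.277) / 0.75639 ≈ 0.6338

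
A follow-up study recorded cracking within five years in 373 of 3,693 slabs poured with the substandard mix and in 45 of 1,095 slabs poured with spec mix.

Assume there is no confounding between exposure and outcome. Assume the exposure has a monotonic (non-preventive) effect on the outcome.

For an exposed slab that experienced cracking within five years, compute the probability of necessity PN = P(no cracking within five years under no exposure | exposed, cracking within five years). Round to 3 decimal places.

PN ≈ 0.593

p₁ = P(outcome | exposed) = 373/3693 = 0.101
p₀ = P(outcome | unexposed) = 45/1095 = 0.041096
Under exogeneity and monotonicity, PN = (p₁ − p₀) / p₁.
PN = (0.101 − 0.041096) / 0.101 = 0.059906 / 0.101 ≈ 0.5931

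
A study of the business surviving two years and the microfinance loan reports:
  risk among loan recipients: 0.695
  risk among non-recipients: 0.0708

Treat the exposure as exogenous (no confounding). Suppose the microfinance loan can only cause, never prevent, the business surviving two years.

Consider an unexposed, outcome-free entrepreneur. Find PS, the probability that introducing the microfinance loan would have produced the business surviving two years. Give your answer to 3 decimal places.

Let p₁ = 0.695, p₀ = 0.0708.
Under exogeneity and monotonicity, PS = (p₁ − p₀) / (1 − p₀).
PS = (0.695 − 0.0708) / (1 − 0.0708) = 0.6242 / 0.9292 ≈ 0.6718

PS ≈ 0.672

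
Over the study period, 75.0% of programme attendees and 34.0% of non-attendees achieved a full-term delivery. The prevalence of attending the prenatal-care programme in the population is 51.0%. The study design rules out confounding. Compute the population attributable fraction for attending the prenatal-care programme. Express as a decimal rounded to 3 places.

PAF ≈ 0.381

p₁ = 0.75, p₀ = 0.34.
Overall risk P(Y=1) = π·p₁ + (1−π)·p₀ = 0.51×0.75 + 0.49×0.34 = 0.5491.
Under exogeneity, PAF = [P(Y=1) − p₀] / P(Y=1).
PAF = (0.5491 − 0.34) / 0.5491 ≈ 0.3808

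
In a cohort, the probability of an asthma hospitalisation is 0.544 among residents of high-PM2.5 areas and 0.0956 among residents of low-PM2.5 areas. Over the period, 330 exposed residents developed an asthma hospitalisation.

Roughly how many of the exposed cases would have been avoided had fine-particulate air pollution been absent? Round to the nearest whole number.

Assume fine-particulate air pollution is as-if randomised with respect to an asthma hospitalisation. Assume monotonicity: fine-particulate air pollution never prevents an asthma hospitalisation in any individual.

about 272 cases

Let p₁ = 0.544, p₀ = 0.0956.
PN = (p₁ − p₀)/p₁ = (0.544 − 0.0956) / 0.544 ≈ 0.82426.
Attributable cases ≈ PN × (exposed cases) = 0.82426 × 330 ≈ 272.01.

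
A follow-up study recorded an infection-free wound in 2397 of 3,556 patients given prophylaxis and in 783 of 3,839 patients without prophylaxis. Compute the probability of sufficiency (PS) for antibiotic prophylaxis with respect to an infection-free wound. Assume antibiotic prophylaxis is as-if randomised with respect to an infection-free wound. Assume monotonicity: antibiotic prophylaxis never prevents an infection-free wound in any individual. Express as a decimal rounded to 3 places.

p₁ = P(outcome | exposed) = 2397/3556 = 0.67407
p₀ = P(outcome | unexposed) = 783/3839 = 0.20396
Under exogeneity and monotonicity, PS = (p₁ − p₀) / (1 − p₀).
PS = (0.67407 − 0.20396) / (1 − 0.20396) = 0.47011 / 0.79604 ≈ 0.5906

PS ≈ 0.591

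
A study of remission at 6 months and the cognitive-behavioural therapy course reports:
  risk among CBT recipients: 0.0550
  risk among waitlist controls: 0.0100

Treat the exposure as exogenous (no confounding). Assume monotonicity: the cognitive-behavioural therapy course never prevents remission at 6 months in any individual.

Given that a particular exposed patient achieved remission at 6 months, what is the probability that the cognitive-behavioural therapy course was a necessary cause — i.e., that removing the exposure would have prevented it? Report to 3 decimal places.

Let p₁ = 0.055, p₀ = 0.01.
Under exogeneity and monotonicity, PN = (p₁ − p₀) / p₁.
PN = (0.055 − 0.01) / 0.055 = 0.045 / 0.055 ≈ 0.8182

PN ≈ 0.818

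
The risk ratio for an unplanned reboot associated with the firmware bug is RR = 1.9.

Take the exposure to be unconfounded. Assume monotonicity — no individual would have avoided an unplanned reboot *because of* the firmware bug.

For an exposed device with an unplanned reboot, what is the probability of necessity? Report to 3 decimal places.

PN ≈ 0.474

Under exogeneity and monotonicity, PN = (RR − 1) / RR = 1 − 1/RR.
PN = (1.9 − 1) / 1.9 = 0.9 / 1.9 ≈ 0.4737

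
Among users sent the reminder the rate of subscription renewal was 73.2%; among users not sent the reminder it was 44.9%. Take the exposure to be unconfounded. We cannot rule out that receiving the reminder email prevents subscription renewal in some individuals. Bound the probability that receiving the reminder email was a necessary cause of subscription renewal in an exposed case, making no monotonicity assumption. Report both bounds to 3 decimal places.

0.387 ≤ PN ≤ 0.753

p₁ = 0.732, p₀ = 0.449.
Under exogeneity alone the bounds on PN are max{0,(p₁−p₀)/p₁} ≤ PN ≤ min{1,(1−p₀)/p₁}.
  lower = (p₁ − p₀)/p₁ = 0.283 / 0.732 ≈ 0.3866
  upper = min{1, (1 − p₀)/p₁} = 0.551 / 0.732 ≈ 0.7527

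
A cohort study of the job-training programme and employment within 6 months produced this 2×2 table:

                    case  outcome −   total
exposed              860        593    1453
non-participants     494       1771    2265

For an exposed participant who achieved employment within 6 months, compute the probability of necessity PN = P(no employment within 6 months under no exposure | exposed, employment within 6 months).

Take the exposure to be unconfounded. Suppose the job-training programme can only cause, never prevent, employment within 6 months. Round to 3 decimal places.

p₁ = P(outcome | exposed) = 860/1453 = 0.59188
p₀ = P(outcome | unexposed) = 494/2265 = 0.2181
Under exogeneity and monotonicity, PN = (p₁ − p₀) / p₁.
PN = (0.59188 − 0.2181) / 0.59188 = 0.37378 / 0.59188 ≈ 0.6315

PN ≈ 0.632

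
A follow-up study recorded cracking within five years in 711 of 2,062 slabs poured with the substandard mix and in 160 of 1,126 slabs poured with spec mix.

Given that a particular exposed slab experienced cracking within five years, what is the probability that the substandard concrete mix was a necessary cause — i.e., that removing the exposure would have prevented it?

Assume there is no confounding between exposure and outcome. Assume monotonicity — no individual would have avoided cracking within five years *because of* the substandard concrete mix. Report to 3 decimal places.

p₁ = P(outcome | exposed) = 711/2062 = 0.34481
p₀ = P(outcome | unexposed) = 160/1126 = 0.1421
Under exogeneity and monotonicity, PN = (p₁ − p₀) / p₁.
PN = (0.34481 − 0.1421) / 0.34481 = 0.20271 / 0.34481 ≈ 0.5879

PN ≈ 0.588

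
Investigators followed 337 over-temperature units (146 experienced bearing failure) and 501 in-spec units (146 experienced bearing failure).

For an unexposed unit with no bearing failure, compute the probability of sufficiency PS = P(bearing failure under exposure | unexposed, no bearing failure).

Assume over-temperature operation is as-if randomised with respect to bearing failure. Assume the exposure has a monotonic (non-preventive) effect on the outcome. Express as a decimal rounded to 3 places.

p₁ = P(outcome | exposed) = 146/337 = 0.43323
p₀ = P(outcome | unexposed) = 146/501 = 0.29142
Under exogeneity and monotonicity, PS = (p₁ − p₀) / (1 − p₀).
PS = (0.43323 − 0.29142) / (1 − 0.29142) = 0.14182 / 0.70858 ≈ 0.2001

PS ≈ 0.200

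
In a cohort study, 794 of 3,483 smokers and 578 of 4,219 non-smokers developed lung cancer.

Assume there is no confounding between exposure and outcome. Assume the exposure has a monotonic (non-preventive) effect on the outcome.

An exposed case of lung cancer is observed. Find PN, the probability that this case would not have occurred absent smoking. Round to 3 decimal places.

p₁ = P(outcome | exposed) = 794/3483 = 0.22796
p₀ = P(outcome | unexposed) = 578/4219 = 0.137
Under exogeneity and monotonicity, PN = (p₁ − p₀) / p₁.
PN = (0.22796 − 0.137) / 0.22796 = 0.090965 / 0.22796 ≈ 0.3990

PN ≈ 0.399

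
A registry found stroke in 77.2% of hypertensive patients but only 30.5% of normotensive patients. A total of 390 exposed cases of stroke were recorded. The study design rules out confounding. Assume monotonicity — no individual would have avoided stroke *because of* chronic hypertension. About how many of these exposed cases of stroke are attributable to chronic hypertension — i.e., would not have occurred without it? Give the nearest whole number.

p₁ = 0.772, p₀ = 0.305.
PN = (p₁ − p₀)/p₁ = (0.772 − 0.305) / 0.772 ≈ 0.60492.
Attributable cases ≈ PN × (exposed cases) = 0.60492 × 390 ≈ 235.92.

about 236 cases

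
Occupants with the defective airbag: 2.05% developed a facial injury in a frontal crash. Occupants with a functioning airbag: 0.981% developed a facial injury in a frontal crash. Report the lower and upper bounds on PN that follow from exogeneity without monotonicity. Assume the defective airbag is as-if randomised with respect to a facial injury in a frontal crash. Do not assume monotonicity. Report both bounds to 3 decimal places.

0.521 ≤ PN ≤ 1.000

p₁ = 0.0205, p₀ = 0.00981.
Under exogeneity alone the bounds on PN are max{0,(p₁−p₀)/p₁} ≤ PN ≤ min{1,(1−p₀)/p₁}.
  lower = (p₁ − p₀)/p₁ = 0.01069 / 0.0205 ≈ 0.5215
  upper = min{1, (1 − p₀)/p₁} = 0.99019 / 0.0205 ≈ 48.3020 → capped at 1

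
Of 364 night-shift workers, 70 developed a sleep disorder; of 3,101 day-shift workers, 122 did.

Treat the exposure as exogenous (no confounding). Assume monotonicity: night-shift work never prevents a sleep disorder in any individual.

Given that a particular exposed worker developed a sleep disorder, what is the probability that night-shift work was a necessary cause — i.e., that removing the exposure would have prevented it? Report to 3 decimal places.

p₁ = P(outcome | exposed) = 70/364 = 0.19231
p₀ = P(outcome | unexposed) = 122/3101 = 0.039342
Under exogeneity and monotonicity, PN = (p₁ − p₀) / p₁.
PN = (0.19231 − 0.039342) / 0.19231 = 0.15297 / 0.19231 ≈ 0.7954

PN ≈ 0.795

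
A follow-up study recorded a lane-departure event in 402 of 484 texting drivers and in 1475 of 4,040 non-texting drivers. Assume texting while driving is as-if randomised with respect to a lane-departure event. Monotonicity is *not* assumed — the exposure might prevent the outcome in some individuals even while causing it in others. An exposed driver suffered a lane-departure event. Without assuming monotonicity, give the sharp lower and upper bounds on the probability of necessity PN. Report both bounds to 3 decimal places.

p₁ = P(outcome | exposed) = 402/484 = 0.83058
p₀ = P(outcome | unexposed) = 1475/4040 = 0.3651
Under exogeneity alone the bounds on PN are max{0,(p₁−p₀)/p₁} ≤ PN ≤ min{1,(1−p₀)/p₁}.
  lower = (p₁ − p₀)/p₁ = 0.46548 / 0.83058 ≈ 0.5604
  upper = min{1, (1 − p₀)/p₁} = 0.6349 / 0.83058 ≈ 0.7644

0.560 ≤ PN ≤ 0.764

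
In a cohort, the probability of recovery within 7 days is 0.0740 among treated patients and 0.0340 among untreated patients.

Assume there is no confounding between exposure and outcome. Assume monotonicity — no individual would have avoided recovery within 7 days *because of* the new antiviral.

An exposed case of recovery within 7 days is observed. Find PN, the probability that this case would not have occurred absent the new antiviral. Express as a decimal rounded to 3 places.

PN ≈ 0.541

Let p₁ = 0.074, p₀ = 0.034.
Under exogeneity and monotonicity, PN = (p₁ − p₀) / p₁.
PN = (0.074 − 0.034) / 0.074 = 0.04 / 0.074 ≈ 0.5405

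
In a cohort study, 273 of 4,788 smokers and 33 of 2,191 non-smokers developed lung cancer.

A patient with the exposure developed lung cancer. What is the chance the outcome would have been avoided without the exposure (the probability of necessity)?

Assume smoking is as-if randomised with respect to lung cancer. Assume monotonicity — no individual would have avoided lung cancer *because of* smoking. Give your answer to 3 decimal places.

PN ≈ 0.736

p₁ = P(outcome | exposed) = 273/4788 = 0.057018
p₀ = P(outcome | unexposed) = 33/2191 = 0.015062
Under exogeneity and monotonicity, PN = (p₁ − p₀) / p₁.
PN = (0.057018 − 0.015062) / 0.057018 = 0.041956 / 0.057018 ≈ 0.7358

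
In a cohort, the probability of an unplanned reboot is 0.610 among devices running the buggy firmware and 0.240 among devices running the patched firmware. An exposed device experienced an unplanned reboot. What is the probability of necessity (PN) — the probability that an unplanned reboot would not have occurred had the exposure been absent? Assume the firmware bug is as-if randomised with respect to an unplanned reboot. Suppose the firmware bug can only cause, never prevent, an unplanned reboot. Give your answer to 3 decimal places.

PN ≈ 0.607

Let p₁ = 0.61, p₀ = 0.24.
Under exogeneity and monotonicity, PN = (p₁ − p₀) / p₁.
PN = (0.61 − 0.24) / 0.61 = 0.37 / 0.61 ≈ 0.6066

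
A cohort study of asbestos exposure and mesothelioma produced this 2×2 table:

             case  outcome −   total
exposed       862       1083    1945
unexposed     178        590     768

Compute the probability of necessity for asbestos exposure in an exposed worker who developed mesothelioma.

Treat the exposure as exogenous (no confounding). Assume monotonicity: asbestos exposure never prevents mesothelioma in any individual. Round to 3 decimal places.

PN ≈ 0.477

p₁ = P(outcome | exposed) = 862/1945 = 0.44319
p₀ = P(outcome | unexposed) = 178/768 = 0.23177
Under exogeneity and monotonicity, PN = (p₁ − p₀) / p₁.
PN = (0.44319 − 0.23177) / 0.44319 = 0.21142 / 0.44319 ≈ 0.4770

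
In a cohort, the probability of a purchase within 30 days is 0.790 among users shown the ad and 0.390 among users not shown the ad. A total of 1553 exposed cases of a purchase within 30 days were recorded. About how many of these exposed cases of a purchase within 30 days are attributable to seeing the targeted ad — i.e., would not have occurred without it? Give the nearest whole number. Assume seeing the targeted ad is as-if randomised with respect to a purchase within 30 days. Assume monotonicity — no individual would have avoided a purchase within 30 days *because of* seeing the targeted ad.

Let p₁ = 0.79, p₀ = 0.39.
PN = (p₁ − p₀)/p₁ = (0.79 − 0.39) / 0.79 ≈ 0.50633.
Attributable cases ≈ PN × (exposed cases) = 0.50633 × 1553 ≈ 786.33.

about 786 cases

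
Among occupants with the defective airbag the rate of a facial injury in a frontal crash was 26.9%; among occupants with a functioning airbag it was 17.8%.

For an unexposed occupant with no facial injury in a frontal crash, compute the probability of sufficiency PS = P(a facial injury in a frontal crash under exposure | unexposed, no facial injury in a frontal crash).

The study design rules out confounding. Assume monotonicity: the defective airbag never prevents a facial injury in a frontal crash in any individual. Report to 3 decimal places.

p₁ = 0.269, p₀ = 0.178.
Under exogeneity and monotonicity, PS = (p₁ − p₀) / (1 − p₀).
PS = (0.269 − 0.178) / (1 − 0.178) = 0.091 / 0.822 ≈ 0.1107

PS ≈ 0.111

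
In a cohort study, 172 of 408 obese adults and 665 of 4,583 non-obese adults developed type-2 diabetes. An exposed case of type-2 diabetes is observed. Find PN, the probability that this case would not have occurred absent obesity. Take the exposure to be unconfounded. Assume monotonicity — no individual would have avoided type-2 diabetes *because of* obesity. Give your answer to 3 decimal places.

p₁ = P(outcome | exposed) = 172/408 = 0.42157
p₀ = P(outcome | unexposed) = 665/4583 = 0.1451
Under exogeneity and monotonicity, PN = (p₁ − p₀) / p₁.
PN = (0.42157 − 0.1451) / 0.42157 = 0.27647 / 0.42157 ≈ 0.6558

PN ≈ 0.656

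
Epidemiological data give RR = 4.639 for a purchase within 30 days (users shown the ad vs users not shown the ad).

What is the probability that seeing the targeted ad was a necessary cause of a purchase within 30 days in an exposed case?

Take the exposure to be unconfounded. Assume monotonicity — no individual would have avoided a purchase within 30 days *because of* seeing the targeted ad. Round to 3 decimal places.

Under exogeneity and monotonicity, PN = (RR − 1) / RR = 1 − 1/RR.
PN = (4.639 − 1) / 4.639 = 3.639 / 4.639 ≈ 0.7844

PN ≈ 0.784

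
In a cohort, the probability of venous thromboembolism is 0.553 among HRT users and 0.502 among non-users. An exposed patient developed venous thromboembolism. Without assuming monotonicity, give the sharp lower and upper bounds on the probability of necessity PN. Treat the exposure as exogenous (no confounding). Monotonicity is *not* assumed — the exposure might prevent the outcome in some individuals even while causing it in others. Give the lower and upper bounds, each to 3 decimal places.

0.092 ≤ PN ≤ 0.901

Let p₁ = 0.553, p₀ = 0.502.
Under exogeneity alone the bounds on PN are max{0,(p₁−p₀)/p₁} ≤ PN ≤ min{1,(1−p₀)/p₁}.
  lower = (p₁ − p₀)/p₁ = 0.051 / 0.553 ≈ 0.0922
  upper = min{1, (1 − p₀)/p₁} = 0.498 / 0.553 ≈ 0.9005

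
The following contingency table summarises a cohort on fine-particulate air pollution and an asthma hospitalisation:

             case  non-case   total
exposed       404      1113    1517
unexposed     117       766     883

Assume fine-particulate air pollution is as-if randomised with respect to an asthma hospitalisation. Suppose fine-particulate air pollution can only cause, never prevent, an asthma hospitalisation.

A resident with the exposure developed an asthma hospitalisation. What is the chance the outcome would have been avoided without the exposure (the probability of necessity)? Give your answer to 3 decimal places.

p₁ = P(outcome | exposed) = 404/1517 = 0.26632
p₀ = P(outcome | unexposed) = 117/883 = 0.1325
Under exogeneity and monotonicity, PN = (p₁ − p₀) / p₁.
PN = (0.26632 − 0.1325) / 0.26632 = 0.13381 / 0.26632 ≈ 0.5025

PN ≈ 0.502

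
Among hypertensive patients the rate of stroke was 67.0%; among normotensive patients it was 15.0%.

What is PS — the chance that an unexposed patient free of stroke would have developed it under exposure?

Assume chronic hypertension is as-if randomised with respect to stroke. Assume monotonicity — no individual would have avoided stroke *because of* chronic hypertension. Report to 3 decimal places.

p₁ = 0.67, p₀ = 0.15.
Under exogeneity and monotonicity, PS = (p₁ − p₀) / (1 − p₀).
PS = (0.67 − 0.15) / (1 − 0.15) = 0.52 / 0.85 ≈ 0.6118

PS ≈ 0.612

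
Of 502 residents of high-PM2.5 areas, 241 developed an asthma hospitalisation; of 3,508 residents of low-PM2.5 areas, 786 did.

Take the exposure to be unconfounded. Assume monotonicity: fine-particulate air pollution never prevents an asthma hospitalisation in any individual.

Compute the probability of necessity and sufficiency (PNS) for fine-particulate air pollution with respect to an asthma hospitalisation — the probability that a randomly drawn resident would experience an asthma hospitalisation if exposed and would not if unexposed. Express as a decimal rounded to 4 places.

PNS ≈ 0.2560

p₁ = P(outcome | exposed) = 241/502 = 0.48008
p₀ = P(outcome | unexposed) = 786/3508 = 0.22406
Under exogeneity and monotonicity, PNS = p₁ − p₀.
PNS = 0.48008 − 0.22406 = 0.25602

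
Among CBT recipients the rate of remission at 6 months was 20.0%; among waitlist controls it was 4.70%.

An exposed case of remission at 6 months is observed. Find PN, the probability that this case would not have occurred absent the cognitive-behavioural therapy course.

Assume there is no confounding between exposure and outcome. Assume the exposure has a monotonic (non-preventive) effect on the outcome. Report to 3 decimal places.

p₁ = 0.2, p₀ = 0.047.
Under exogeneity and monotonicity, PN = (p₁ − p₀) / p₁.
PN = (0.2 − 0.047) / 0.2 = 0.153 / 0.2 ≈ 0.7650

PN ≈ 0.765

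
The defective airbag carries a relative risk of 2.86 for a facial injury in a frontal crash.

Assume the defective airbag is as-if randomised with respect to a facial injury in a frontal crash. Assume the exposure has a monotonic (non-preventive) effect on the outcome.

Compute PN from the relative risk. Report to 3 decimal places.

Under exogeneity and monotonicity, PN = (RR − 1) / RR = 1 − 1/RR.
PN = (2.86 − 1) / 2.86 = 1.86 / 2.86 ≈ 0.6503

PN ≈ 0.650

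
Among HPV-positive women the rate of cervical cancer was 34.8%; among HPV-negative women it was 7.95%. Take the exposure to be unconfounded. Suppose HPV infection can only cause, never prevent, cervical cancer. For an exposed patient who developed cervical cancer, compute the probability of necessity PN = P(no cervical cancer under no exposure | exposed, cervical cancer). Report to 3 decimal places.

PN ≈ 0.772

p₁ = 0.348, p₀ = 0.0795.
Under exogeneity and monotonicity, PN = (p₁ − p₀) / p₁.
PN = (0.348 − 0.0795) / 0.348 = 0.2685 / 0.348 ≈ 0.7716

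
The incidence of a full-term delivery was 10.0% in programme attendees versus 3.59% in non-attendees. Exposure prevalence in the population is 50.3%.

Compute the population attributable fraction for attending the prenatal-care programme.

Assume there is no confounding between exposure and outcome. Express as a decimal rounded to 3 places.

PAF ≈ 0.473

p₁ = 0.1, p₀ = 0.0359.
Overall risk P(Y=1) = π·p₁ + (1−π)·p₀ = 0.503×0.1 + 0.497×0.0359 = 0.068142.
Under exogeneity, PAF = [P(Y=1) − p₀] / P(Y=1).
PAF = (0.068142 − 0.0359) / 0.068142 ≈ 0.4732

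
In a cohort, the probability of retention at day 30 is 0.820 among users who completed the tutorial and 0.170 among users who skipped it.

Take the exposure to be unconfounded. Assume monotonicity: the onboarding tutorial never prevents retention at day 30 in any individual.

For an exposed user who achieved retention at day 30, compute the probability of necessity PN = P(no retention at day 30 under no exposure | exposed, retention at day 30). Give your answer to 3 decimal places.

PN ≈ 0.793

Let p₁ = 0.82, p₀ = 0.17.
Under exogeneity and monotonicity, PN = (p₁ − p₀) / p₁.
PN = (0.82 − 0.17) / 0.82 = 0.65 / 0.82 ≈ 0.7927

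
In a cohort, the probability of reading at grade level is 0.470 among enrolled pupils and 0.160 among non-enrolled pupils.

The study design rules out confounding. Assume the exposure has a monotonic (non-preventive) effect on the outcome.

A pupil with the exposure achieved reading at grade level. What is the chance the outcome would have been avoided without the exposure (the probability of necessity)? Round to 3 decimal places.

Let p₁ = 0.47, p₀ = 0.16.
Under exogeneity and monotonicity, PN = (p₁ − p₀) / p₁.
PN = (0.47 − 0.16) / 0.47 = 0.31 / 0.47 ≈ 0.6596

PN ≈ 0.660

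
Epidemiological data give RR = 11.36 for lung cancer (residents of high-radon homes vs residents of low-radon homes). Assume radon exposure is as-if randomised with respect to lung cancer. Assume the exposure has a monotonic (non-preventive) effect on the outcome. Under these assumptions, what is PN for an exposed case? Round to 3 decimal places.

PN ≈ 0.912

Under exogeneity and monotonicity, PN = (RR − 1) / RR = 1 − 1/RR.
PN = (11.36 − 1) / 11.36 = 10.36 / 11.36 ≈ 0.9120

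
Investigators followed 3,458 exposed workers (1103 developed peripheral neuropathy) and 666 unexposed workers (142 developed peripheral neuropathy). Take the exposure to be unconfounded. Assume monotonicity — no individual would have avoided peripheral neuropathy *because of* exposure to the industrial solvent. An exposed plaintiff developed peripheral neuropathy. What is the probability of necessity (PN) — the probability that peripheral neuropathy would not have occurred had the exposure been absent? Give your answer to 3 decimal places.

p₁ = P(outcome | exposed) = 1103/3458 = 0.31897
p₀ = P(outcome | unexposed) = 142/666 = 0.21321
Under exogeneity and monotonicity, PN = (p₁ − p₀) / p₁.
PN = (0.31897 − 0.21321) / 0.31897 = 0.10576 / 0.31897 ≈ 0.3316

PN ≈ 0.332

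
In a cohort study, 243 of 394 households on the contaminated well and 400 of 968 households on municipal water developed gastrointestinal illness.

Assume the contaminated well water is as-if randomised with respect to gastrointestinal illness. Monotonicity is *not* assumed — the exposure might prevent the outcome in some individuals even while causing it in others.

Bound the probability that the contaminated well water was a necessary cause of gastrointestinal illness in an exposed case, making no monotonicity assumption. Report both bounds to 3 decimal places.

0.330 ≤ PN ≤ 0.951

p₁ = P(outcome | exposed) = 243/394 = 0.61675
p₀ = P(outcome | unexposed) = 400/968 = 0.41322
Under exogeneity alone the bounds on PN are max{0,(p₁−p₀)/p₁} ≤ PN ≤ min{1,(1−p₀)/p₁}.
  lower = (p₁ − p₀)/p₁ = 0.20353 / 0.61675 ≈ 0.3300
  upper = min{1, (1 − p₀)/p₁} = 0.58678 / 0.61675 ≈ 0.9514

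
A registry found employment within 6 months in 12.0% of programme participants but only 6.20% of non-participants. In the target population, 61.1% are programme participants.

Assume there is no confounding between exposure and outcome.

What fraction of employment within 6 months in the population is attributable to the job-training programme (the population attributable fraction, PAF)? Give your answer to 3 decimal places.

PAF ≈ 0.364

p₁ = 0.12, p₀ = 0.062.
Overall risk P(Y=1) = π·p₁ + (1−π)·p₀ = 0.611×0.12 + 0.389×0.062 = 0.097438.
Under exogeneity, PAF = [P(Y=1) − p₀] / P(Y=1).
PAF = (0.097438 − 0.062) / 0.097438 ≈ 0.3637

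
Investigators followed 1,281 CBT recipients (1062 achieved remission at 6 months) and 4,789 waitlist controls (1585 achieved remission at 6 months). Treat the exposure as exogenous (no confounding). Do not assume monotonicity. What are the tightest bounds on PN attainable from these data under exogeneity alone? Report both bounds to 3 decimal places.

p₁ = P(outcome | exposed) = 1062/1281 = 0.82904
p₀ = P(outcome | unexposed) = 1585/4789 = 0.33097
Under exogeneity alone the bounds on PN are max{0,(p₁−p₀)/p₁} ≤ PN ≤ min{1,(1−p₀)/p₁}.
  lower = (p₁ − p₀)/p₁ = 0.49807 / 0.82904 ≈ 0.6008
  upper = min{1, (1 − p₀)/p₁} = 0.66903 / 0.82904 ≈ 0.8070

0.601 ≤ PN ≤ 0.807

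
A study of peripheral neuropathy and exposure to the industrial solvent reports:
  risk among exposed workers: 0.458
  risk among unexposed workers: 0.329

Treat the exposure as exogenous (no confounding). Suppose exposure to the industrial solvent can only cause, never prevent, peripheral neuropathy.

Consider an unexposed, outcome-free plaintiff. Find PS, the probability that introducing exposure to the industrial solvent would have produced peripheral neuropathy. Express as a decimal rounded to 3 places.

Let p₁ = 0.458, p₀ = 0.329.
Under exogeneity and monotonicity, PS = (p₁ − p₀) / (1 − p₀).
PS = (0.458 − 0.329) / (1 − 0.329) = 0.129 / 0.671 ≈ 0.1923

PS ≈ 0.192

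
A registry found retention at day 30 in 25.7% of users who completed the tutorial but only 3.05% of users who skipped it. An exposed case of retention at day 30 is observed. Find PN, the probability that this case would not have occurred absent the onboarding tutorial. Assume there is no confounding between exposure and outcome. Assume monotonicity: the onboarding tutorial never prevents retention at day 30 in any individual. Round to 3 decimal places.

p₁ = 0.257, p₀ = 0.0305.
Under exogeneity and monotonicity, PN = (p₁ − p₀) / p₁.
PN = (0.257 − 0.0305) / 0.257 = 0.2265 / 0.257 ≈ 0.8813

PN ≈ 0.881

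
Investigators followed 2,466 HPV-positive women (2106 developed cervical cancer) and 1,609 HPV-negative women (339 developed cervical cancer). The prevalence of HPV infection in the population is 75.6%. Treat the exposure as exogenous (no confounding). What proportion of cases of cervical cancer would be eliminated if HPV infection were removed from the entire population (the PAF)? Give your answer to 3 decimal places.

PAF ≈ 0.698

p₁ = P(outcome | exposed) = 2106/2466 = 0.85401
p₀ = P(outcome | unexposed) = 339/1609 = 0.21069
Overall risk P(Y=1) = π·p₁ + (1−π)·p₀ = 0.756×0.85401 + 0.244×0.21069 = 0.69704.
Under exogeneity, PAF = [P(Y=1) − p₀] / P(Y=1).
PAF = (0.69704 − 0.21069) / 0.69704 ≈ 0.6977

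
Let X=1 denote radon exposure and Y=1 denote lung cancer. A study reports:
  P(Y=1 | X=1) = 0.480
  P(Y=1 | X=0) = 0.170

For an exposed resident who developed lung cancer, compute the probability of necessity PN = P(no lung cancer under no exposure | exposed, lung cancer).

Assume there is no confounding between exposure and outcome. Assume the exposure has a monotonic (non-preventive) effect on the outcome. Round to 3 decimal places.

Let p₁ = 0.48, p₀ = 0.17.
Under exogeneity and monotonicity, PN = (p₁ − p₀) / p₁.
PN = (0.48 − 0.17) / 0.48 = 0.31 / 0.48 ≈ 0.6458

PN ≈ 0.646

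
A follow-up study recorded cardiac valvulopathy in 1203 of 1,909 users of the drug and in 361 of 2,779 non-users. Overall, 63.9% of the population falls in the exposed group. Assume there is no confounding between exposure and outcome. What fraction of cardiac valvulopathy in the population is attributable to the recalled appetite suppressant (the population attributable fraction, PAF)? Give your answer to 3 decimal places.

PAF ≈ 0.711

p₁ = P(outcome | exposed) = 1203/1909 = 0.63017
p₀ = P(outcome | unexposed) = 361/2779 = 0.1299
Overall risk P(Y=1) = π·p₁ + (1−π)·p₀ = 0.639×0.63017 + 0.361×0.1299 = 0.44958.
Under exogeneity, PAF = [P(Y=1) − p₀] / P(Y=1).
PAF = (0.44958 − 0.1299) / 0.44958 ≈ 0.7111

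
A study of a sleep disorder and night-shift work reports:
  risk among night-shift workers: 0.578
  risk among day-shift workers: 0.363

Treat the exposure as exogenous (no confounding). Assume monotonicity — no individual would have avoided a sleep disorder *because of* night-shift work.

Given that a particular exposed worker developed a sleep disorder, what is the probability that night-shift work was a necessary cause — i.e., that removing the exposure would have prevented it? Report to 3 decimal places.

Let p₁ = 0.578, p₀ = 0.363.
Under exogeneity and monotonicity, PN = (p₁ − p₀) / p₁.
PN = (0.578 − 0.363) / 0.578 = 0.215 / 0.578 ≈ 0.3720

PN ≈ 0.372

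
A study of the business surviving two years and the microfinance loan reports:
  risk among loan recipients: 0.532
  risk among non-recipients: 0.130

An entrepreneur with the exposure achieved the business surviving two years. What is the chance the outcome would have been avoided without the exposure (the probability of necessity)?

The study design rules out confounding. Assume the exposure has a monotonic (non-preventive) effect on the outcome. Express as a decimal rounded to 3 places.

Let p₁ = 0.532, p₀ = 0.13.
Under exogeneity and monotonicity, PN = (p₁ − p₀) / p₁.
PN = (0.532 − 0.13) / 0.532 = 0.402 / 0.532 ≈ 0.7556

PN ≈ 0.756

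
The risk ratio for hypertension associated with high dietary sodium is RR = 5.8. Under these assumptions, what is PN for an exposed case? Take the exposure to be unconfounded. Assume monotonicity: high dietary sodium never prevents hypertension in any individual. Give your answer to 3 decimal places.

Under exogeneity and monotonicity, PN = (RR − 1) / RR = 1 − 1/RR.
PN = (5.8 − 1) / 5.8 = 4.8 / 5.8 ≈ 0.8276

PN ≈ 0.828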